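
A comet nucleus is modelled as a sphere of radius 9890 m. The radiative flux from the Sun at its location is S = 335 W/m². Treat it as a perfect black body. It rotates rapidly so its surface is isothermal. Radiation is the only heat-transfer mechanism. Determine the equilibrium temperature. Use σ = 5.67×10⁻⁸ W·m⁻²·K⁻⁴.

At equilibrium, absorbed power = emitted power.
Absorbing cross-section = πr² = 3.073×10⁸ m²; emitting surface = 4πr² = 1.229×10⁹ m² (ratio 4).
S·A_cross = εσ·A_surf·T⁴  ⇒  T⁴ = S/(4σ).
T⁴ = 1.00·335/(4·5.67×10⁻⁸) = 1.477×10⁹ K⁴.
T = (1.477×10⁹)^(1/4).

T ≈ 196 K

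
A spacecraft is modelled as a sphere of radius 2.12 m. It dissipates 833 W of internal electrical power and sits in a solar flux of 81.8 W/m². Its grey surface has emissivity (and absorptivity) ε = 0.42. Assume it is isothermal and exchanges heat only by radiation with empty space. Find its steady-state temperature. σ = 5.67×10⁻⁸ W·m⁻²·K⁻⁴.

At steady state, absorbed solar power + internal power = radiated power.
Absorbed: α·S·A_cross = 0.42·81.8·14.12 = 485.1 W (cross-section πr²).
Total input = 485.1 + 833 = 1318 W.
Radiated: εσ·A_surf·T⁴ with A_surf = 4πr² = 56.48 m².
T⁴ = 1318/(0.42·5.67×10⁻⁸·56.48) = 9.800×10⁸ K⁴.

T ≈ 177 K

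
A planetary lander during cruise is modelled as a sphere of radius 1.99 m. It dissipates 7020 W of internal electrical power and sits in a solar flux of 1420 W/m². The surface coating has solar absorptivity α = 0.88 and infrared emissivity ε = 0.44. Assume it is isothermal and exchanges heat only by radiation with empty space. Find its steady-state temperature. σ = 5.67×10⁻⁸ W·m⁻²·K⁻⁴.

T ≈ 367 K

At steady state, absorbed solar power + internal power = radiated power.
Absorbed: α·S·A_cross = 0.88·1420·12.44 = 15550 W (cross-section πr²).
Total input = 15550 + 7020 = 22570 W.
Radiated: εσ·A_surf·T⁴ with A_surf = 4πr² = 49.76 m².
T⁴ = 22570/(0.44·5.67×10⁻⁸·49.76) = 1.818×10¹⁰ K⁴.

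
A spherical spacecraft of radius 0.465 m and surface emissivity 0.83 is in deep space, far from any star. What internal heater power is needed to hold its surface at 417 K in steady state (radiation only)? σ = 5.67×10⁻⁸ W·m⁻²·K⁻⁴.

P ≈ 3870 W

P = εσ·4πr²·T⁴.
4πr² = 2.717 m²; T⁴ = 3.024×10¹⁰ K⁴.
P = 0.83·5.67×10⁻⁸·2.717·3.024×10¹⁰.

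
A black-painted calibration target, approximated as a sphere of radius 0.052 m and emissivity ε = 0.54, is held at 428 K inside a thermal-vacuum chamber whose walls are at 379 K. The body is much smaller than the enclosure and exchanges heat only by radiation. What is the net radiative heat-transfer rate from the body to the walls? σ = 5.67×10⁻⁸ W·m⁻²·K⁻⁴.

For a small grey body in a large enclosure: P_net = εσA(T_body⁴ − T_wall⁴).
A = 4πr² = 0.03398 m²; T_body⁴ − T_wall⁴ = 3.356×10¹⁰ − 2.063×10¹⁰ = 1.292×10¹⁰ K⁴.
|P_net| = 0.54·5.67×10⁻⁸·0.03398·1.292×10¹⁰.

P_net ≈ 13.4 W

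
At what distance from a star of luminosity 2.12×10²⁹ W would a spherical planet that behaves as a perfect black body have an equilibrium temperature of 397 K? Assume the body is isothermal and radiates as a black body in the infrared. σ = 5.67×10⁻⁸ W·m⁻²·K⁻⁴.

For an isothermal black-emitting sphere, (1−a)S·πr² = σ·4πr²·T⁴ ⇒ S = 4σT⁴/(1−a).
S = 4·5.67×10⁻⁸·(397)⁴/1.00 = 5634 W/m².
Flux falls as S = L/(4πd²), so d = √(L/(4πS)) = √(2.12×10²⁹/(4π·5634)).

d ≈ 1.73×10¹² m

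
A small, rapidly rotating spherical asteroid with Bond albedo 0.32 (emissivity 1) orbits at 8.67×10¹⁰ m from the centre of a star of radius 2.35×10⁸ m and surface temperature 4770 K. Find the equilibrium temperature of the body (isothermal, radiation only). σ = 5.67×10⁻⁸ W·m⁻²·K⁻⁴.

The star's surface emits σT_*⁴; at distance d the flux is S = σT_*⁴(R_*/d)².
S = 5.67×10⁻⁸·(4770)⁴·(2.35×10⁸/8.67×10¹⁰)² = 215.7 W/m².
For an isothermal sphere T⁴ = (1−a)S/(4σ) = 6.466×10⁸ K⁴.

T ≈ 159 K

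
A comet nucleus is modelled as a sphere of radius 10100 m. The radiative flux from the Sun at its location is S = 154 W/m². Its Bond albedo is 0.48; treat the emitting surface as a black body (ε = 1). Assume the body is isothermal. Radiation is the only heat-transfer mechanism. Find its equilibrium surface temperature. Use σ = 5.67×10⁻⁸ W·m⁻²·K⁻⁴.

T ≈ 137 K

At equilibrium, absorbed power = emitted power.
Absorbing cross-section = πr² = 3.205×10⁸ m²; emitting surface = 4πr² = 1.282×10⁹ m² (ratio 4).
(1−a)S·A_cross = εσ·A_surf·T⁴  ⇒  T⁴ = (1−a)S/(4σ).
T⁴ = 0.520·154/(4·5.67×10⁻⁸) = 3.531×10⁸ K⁴.
T = (3.531×10⁸)^(1/4).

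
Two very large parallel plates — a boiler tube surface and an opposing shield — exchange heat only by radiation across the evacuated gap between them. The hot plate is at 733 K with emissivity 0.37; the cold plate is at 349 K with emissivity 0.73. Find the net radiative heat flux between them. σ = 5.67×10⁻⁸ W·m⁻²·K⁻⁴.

For two infinite grey parallel plates, q = σ(T₁⁴ − T₂⁴)/(1/ε₁ + 1/ε₂ − 1).
T₁⁴ − T₂⁴ = 2.887×10¹¹ − 1.484×10¹⁰ = 2.738×10¹¹ K⁴.
1/ε₁ + 1/ε₂ − 1 = 2.703 + 1.370 − 1 = 3.073.
q = 5.67×10⁻⁸ × 2.738×10¹¹ / 3.073.

q ≈ 5050 W/m²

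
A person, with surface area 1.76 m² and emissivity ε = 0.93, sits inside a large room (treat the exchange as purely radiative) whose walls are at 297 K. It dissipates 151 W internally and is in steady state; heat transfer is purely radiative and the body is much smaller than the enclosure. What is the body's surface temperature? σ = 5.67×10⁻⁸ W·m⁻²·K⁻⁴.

For a small grey body in a large enclosure, net radiated power = εσA(T⁴ − T_w⁴).
Steady state: P = εσA(T⁴ − T_w⁴) with A = 1.76 m².
T⁴ = P/(εσA) + T_w⁴ = 151/(0.93·5.67×10⁻⁸·1.760) + (297)⁴
    = 1.627×10⁹ + 7.781×10⁹ = 9.408×10⁹ K⁴.

T ≈ 311 K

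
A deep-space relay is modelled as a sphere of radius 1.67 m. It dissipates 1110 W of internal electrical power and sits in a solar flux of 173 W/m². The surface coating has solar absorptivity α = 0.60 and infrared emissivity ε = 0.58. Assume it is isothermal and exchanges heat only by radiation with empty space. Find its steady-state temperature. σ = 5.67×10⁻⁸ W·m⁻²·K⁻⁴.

T ≈ 205 K

At steady state, absorbed solar power + internal power = radiated power.
Absorbed: α·S·A_cross = 0.60·173·8.762 = 909.5 W (cross-section πr²).
Total input = 909.5 + 1110 = 2019 W.
Radiated: εσ·A_surf·T⁴ with A_surf = 4πr² = 35.05 m².
T⁴ = 2019/(0.58·5.67×10⁻⁸·35.05) = 1.752×10⁹ K⁴.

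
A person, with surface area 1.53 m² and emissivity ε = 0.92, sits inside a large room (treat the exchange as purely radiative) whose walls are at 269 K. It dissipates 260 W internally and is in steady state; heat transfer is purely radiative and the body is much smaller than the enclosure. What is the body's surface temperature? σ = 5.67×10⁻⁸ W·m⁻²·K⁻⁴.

T ≈ 304 K

For a small grey body in a large enclosure, net radiated power = εσA(T⁴ − T_w⁴).
Steady state: P = εσA(T⁴ − T_w⁴) with A = 1.53 m².
T⁴ = P/(εσA) + T_w⁴ = 260/(0.92·5.67×10⁻⁸·1.530) + (269)⁴
    = 3.258×10⁹ + 5.236×10⁹ = 8.494×10⁹ K⁴.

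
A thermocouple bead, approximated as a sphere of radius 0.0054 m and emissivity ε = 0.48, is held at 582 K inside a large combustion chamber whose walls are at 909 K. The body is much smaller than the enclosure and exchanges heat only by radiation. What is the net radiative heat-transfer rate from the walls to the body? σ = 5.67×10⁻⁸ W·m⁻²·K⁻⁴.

For a small grey body in a large enclosure: P_net = εσA(T_body⁴ − T_wall⁴).
A = 4πr² = 3.664×10⁻⁴ m²; T_body⁴ − T_wall⁴ = 1.147×10¹¹ − 6.827×10¹¹ = -5.680×10¹¹ K⁴.
|P_net| = 0.48·5.67×10⁻⁸·3.664×10⁻⁴·5.680×10¹¹.

P_net ≈ 5.66 W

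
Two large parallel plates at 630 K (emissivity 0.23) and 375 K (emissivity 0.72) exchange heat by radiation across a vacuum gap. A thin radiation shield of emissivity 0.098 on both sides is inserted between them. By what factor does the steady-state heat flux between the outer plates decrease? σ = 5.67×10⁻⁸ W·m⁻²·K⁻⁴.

Without shield: q₀ = σΔ(T⁴)/(1/ε₁+1/ε₂−1) with denominator 4.737.
With shield the two gaps are in series; the resistances add: (1/ε₁+1/ε_s−1)+(1/ε_s+1/ε₂−1) = 13.55+10.59 = 24.14.
Heat-flux ratio q₀/q = 24.14/4.737.

factor ≈ 5.10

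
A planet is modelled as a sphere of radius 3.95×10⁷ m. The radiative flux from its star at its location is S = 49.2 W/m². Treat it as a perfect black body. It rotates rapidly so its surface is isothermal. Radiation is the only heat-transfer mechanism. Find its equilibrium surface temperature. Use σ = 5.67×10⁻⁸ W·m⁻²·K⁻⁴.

T ≈ 121 K

At equilibrium, absorbed power = emitted power.
Absorbing cross-section = πr² = 4.902×10¹⁵ m²; emitting surface = 4πr² = 1.961×10¹⁶ m² (ratio 4).
S·A_cross = εσ·A_surf·T⁴  ⇒  T⁴ = S/(4σ).
T⁴ = 1.00·49.2/(4·5.67×10⁻⁸) = 2.169×10⁸ K⁴.
T = (2.169×10⁸)^(1/4).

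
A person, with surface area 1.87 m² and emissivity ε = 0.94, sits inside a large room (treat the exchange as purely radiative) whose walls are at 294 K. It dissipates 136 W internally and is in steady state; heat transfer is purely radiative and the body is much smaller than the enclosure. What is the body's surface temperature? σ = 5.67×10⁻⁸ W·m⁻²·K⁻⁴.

T ≈ 307 K

For a small grey body in a large enclosure, net radiated power = εσA(T⁴ − T_w⁴).
Steady state: P = εσA(T⁴ − T_w⁴) with A = 1.87 m².
T⁴ = P/(εσA) + T_w⁴ = 136/(0.94·5.67×10⁻⁸·1.870) + (294)⁴
    = 1.365×10⁹ + 7.471×10⁹ = 8.836×10⁹ K⁴.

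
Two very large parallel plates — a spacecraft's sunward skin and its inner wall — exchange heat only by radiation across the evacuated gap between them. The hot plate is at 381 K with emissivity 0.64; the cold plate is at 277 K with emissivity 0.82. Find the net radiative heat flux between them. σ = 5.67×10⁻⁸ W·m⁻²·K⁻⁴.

For two infinite grey parallel plates, q = σ(T₁⁴ − T₂⁴)/(1/ε₁ + 1/ε₂ − 1).
T₁⁴ − T₂⁴ = 2.107×10¹⁰ − 5.887×10⁹ = 1.518×10¹⁰ K⁴.
1/ε₁ + 1/ε₂ − 1 = 1.562 + 1.220 − 1 = 1.782.
q = 5.67×10⁻⁸ × 1.518×10¹⁰ / 1.782.

q ≈ 483 W/m²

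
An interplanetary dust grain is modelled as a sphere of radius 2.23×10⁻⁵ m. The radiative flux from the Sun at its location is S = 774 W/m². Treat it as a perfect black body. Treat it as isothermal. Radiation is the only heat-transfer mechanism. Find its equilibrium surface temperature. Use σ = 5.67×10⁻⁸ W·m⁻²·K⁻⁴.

T ≈ 242 K

At equilibrium, absorbed power = emitted power.
Absorbing cross-section = πr² = 1.562×10⁻⁹ m²; emitting surface = 4πr² = 6.249×10⁻⁹ m² (ratio 4).
S·A_cross = εσ·A_surf·T⁴  ⇒  T⁴ = S/(4σ).
T⁴ = 1.00·774/(4·5.67×10⁻⁸) = 3.413×10⁹ K⁴.
T = (3.413×10⁹)^(1/4).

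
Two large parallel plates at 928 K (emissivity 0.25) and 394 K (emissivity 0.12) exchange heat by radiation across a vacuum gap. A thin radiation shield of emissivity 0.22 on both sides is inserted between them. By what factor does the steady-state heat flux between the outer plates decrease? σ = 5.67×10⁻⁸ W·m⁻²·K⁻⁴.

factor ≈ 1.71

Without shield: q₀ = σΔ(T⁴)/(1/ε₁+1/ε₂−1) with denominator 11.33.
With shield the two gaps are in series; the resistances add: (1/ε₁+1/ε_s−1)+(1/ε_s+1/ε₂−1) = 7.545+11.88 = 19.42.
Heat-flux ratio q₀/q = 19.42/11.33.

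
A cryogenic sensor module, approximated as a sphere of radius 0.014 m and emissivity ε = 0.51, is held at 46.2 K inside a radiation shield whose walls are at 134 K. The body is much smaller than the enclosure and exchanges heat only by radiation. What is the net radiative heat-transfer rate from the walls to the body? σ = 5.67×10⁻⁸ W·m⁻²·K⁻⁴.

For a small grey body in a large enclosure: P_net = εσA(T_body⁴ − T_wall⁴).
A = 4πr² = 0.002463 m²; T_body⁴ − T_wall⁴ = 4.556×10⁶ − 3.224×10⁸ = -3.179×10⁸ K⁴.
|P_net| = 0.51·5.67×10⁻⁸·0.002463·3.179×10⁸.

P_net ≈ 0.0226 W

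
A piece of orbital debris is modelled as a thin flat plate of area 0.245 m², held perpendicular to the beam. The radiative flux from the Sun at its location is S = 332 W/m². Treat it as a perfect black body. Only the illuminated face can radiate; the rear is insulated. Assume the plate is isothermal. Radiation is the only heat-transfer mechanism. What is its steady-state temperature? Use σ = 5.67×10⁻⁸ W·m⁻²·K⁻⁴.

At equilibrium, absorbed power = emitted power.
Absorbing cross-section = A = 0.2450 m²; emitting surface = A = 0.2450 m² (ratio 1).
S·A_cross = εσ·A_surf·T⁴  ⇒  T⁴ = S/(1σ).
T⁴ = 1.00·332/(1·5.67×10⁻⁸) = 5.855×10⁹ K⁴.
T = (5.855×10⁹)^(1/4).

T ≈ 277 K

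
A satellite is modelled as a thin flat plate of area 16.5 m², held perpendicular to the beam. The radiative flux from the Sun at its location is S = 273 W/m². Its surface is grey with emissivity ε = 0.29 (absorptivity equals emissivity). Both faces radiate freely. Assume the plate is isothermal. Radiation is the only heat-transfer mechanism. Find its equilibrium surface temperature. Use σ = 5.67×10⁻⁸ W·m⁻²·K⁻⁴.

At equilibrium, absorbed power = emitted power.
Absorbing cross-section = A = 16.50 m²; emitting surface = 2A = 33.00 m² (ratio 2).
εS·A_cross = εσ·A_surf·T⁴  ⇒  T⁴ = S/(2σ)   (ε cancels).
T⁴ = 273/(2·5.67×10⁻⁸) = 2.407×10⁹ K⁴.
T = (2.407×10⁹)^(1/4).

T ≈ 222 K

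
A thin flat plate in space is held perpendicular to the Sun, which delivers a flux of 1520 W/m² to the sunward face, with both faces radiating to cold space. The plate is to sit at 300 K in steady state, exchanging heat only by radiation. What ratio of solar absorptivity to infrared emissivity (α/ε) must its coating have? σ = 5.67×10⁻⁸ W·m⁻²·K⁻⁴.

Balance: αS·A = εσ·2A·T⁴ ⇒ α/ε = 2σT⁴/S.
α/ε = 2·5.67×10⁻⁸·(300)⁴/1520 = 2·5.67×10⁻⁸·8.100×10⁹/1520.

α/ε ≈ 0.604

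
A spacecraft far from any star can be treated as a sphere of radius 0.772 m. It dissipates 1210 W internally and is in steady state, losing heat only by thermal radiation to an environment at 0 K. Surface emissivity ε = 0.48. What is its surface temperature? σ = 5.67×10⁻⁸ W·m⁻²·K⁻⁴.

Steady state: internal power = radiated power, P = εσA T⁴.
Radiating area A = 4πr² = 7.489 m².
T⁴ = P/(εσA) = 1210/(0.48·5.67×10⁻⁸·7.489) = 5.936×10⁹ K⁴.
T = (5.936×10⁹)^(1/4).

T ≈ 278 K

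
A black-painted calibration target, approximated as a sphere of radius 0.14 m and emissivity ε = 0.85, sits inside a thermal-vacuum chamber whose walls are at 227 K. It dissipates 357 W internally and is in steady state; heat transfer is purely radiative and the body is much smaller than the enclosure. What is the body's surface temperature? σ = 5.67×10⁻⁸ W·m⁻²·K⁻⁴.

For a small grey body in a large enclosure, net radiated power = εσA(T⁴ − T_w⁴).
Steady state: P = εσA(T⁴ − T_w⁴) with A = 4πr² = 0.2463 m².
T⁴ = P/(εσA) + T_w⁴ = 357/(0.85·5.67×10⁻⁸·0.2463) + (227)⁴
    = 3.007×10¹⁰ + 2.655×10⁹ = 3.273×10¹⁰ K⁴.

T ≈ 425 K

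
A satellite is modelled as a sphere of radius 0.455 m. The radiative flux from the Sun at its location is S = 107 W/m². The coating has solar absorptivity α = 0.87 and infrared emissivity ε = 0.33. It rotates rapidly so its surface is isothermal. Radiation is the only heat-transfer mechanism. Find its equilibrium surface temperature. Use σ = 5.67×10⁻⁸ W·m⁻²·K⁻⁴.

T ≈ 188 K

At equilibrium, absorbed power = emitted power.
Absorbing cross-section = πr² = 0.6504 m²; emitting surface = 4πr² = 2.602 m² (ratio 4).
αS·A_cross = εσ·A_surf·T⁴  ⇒  T⁴ = αS/(ε·4σ).
T⁴ = 0.870·107/(0.33·4·5.67×10⁻⁸) = 1.244×10⁹ K⁴.
T = (1.244×10⁹)^(1/4).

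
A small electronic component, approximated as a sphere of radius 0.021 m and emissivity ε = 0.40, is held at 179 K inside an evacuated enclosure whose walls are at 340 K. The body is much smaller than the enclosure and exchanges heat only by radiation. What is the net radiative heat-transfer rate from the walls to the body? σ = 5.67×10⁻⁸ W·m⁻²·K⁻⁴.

For a small grey body in a large enclosure: P_net = εσA(T_body⁴ − T_wall⁴).
A = 4πr² = 0.005542 m²; T_body⁴ − T_wall⁴ = 1.027×10⁹ − 1.336×10¹⁰ = -1.234×10¹⁰ K⁴.
|P_net| = 0.40·5.67×10⁻⁸·0.005542·1.234×10¹⁰.

P_net ≈ 1.55 W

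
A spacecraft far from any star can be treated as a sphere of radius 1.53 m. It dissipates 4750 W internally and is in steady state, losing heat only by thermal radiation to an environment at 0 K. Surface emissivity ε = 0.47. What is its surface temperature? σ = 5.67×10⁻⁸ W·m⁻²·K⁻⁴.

Steady state: internal power = radiated power, P = εσA T⁴.
Radiating area A = 4πr² = 29.42 m².
T⁴ = P/(εσA) = 4750/(0.47·5.67×10⁻⁸·29.42) = 6.059×10⁹ K⁴.
T = (6.059×10⁹)^(1/4).

T ≈ 279 K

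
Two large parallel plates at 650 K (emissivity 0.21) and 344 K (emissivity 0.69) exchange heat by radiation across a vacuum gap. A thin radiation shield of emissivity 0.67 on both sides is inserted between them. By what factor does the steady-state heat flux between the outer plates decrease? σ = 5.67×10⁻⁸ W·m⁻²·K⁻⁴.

factor ≈ 1.38

Without shield: q₀ = σΔ(T⁴)/(1/ε₁+1/ε₂−1) with denominator 5.211.
With shield the two gaps are in series; the resistances add: (1/ε₁+1/ε_s−1)+(1/ε_s+1/ε₂−1) = 5.254+1.942 = 7.196.
Heat-flux ratio q₀/q = 7.196/5.211.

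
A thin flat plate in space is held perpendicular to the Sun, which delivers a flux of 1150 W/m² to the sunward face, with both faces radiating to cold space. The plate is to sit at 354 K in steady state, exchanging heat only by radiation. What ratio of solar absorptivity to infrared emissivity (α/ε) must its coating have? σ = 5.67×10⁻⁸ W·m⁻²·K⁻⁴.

α/ε ≈ 1.55

Balance: αS·A = εσ·2A·T⁴ ⇒ α/ε = 2σT⁴/S.
α/ε = 2·5.67×10⁻⁸·(354)⁴/1150 = 2·5.67×10⁻⁸·1.570×10¹⁰/1150.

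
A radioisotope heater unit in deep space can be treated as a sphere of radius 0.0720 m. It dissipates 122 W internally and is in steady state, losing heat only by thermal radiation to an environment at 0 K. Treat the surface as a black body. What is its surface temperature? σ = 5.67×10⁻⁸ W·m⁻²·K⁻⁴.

Steady state: internal power = radiated power, P = εσA T⁴.
Radiating area A = 4πr² = 0.06514 m².
T⁴ = P/(εσA) = 122/(1.0·5.67×10⁻⁸·0.06514) = 3.303×10¹⁰ K⁴.
T = (3.303×10¹⁰)^(1/4).

T ≈ 426 K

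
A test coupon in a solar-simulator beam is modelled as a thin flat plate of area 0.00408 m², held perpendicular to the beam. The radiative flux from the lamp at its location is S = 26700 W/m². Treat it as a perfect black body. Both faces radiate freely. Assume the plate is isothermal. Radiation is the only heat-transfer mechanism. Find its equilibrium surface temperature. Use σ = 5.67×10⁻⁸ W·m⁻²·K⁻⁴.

At equilibrium, absorbed power = emitted power.
Absorbing cross-section = A = 0.004080 m²; emitting surface = 2A = 0.008160 m² (ratio 2).
S·A_cross = εσ·A_surf·T⁴  ⇒  T⁴ = S/(2σ).
T⁴ = 1.00·26700/(2·5.67×10⁻⁸) = 2.354×10¹¹ K⁴.
T = (2.354×10¹¹)^(1/4).

T ≈ 697 K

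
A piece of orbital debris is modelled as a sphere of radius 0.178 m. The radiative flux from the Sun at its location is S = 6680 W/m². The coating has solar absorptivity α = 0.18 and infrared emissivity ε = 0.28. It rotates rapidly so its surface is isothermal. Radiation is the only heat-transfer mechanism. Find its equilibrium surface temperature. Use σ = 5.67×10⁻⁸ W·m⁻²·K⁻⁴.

At equilibrium, absorbed power = emitted power.
Absorbing cross-section = πr² = 0.09954 m²; emitting surface = 4πr² = 0.3982 m² (ratio 4).
αS·A_cross = εσ·A_surf·T⁴  ⇒  T⁴ = αS/(ε·4σ).
T⁴ = 0.180·6680/(0.28·4·5.67×10⁻⁸) = 1.893×10¹⁰ K⁴.
T = (1.893×10¹⁰)^(1/4).

T ≈ 371 K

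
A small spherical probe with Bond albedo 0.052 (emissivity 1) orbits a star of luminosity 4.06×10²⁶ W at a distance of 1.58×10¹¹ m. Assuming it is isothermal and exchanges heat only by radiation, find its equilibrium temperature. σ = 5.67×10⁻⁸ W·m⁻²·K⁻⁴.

First find the stellar flux at distance d: S = L/(4πd²) = 4.06×10²⁶/(4π·(1.58×10¹¹)²) = 1294 W/m².
For an isothermal sphere, absorbed (1−a)S·πr² = emitted σ·4πr²·T⁴, so T⁴ = (1−a)S/(4σ).
T⁴ = 0.948·1294/(4·5.67×10⁻⁸) = 5.410×10⁹ K⁴.

T ≈ 271 K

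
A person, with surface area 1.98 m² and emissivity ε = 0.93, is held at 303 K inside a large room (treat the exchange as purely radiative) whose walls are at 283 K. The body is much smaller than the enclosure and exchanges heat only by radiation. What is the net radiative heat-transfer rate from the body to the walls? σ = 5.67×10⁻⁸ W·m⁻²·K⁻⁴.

For a small grey body in a large enclosure: P_net = εσA(T_body⁴ − T_wall⁴).
A = 1.98 m²; T_body⁴ − T_wall⁴ = 8.429×10⁹ − 6.414×10⁹ = 2.015×10⁹ K⁴.
|P_net| = 0.93·5.67×10⁻⁸·1.980·2.015×10⁹.

P_net ≈ 210 W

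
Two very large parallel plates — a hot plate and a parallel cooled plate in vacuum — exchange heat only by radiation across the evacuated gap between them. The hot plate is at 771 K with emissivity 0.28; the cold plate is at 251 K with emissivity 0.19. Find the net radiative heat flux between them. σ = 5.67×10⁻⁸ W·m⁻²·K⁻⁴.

For two infinite grey parallel plates, q = σ(T₁⁴ − T₂⁴)/(1/ε₁ + 1/ε₂ − 1).
T₁⁴ − T₂⁴ = 3.534×10¹¹ − 3.969×10⁹ = 3.494×10¹¹ K⁴.
1/ε₁ + 1/ε₂ − 1 = 3.571 + 5.263 − 1 = 7.835.
q = 5.67×10⁻⁸ × 3.494×10¹¹ / 7.835.

q ≈ 2530 W/m²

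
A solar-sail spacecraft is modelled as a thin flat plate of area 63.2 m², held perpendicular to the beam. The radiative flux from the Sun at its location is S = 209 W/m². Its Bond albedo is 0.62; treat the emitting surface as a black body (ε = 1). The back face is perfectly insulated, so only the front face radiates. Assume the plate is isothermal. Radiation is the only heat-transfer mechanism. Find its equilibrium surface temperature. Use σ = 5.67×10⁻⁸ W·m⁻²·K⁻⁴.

At equilibrium, absorbed power = emitted power.
Absorbing cross-section = A = 63.20 m²; emitting surface = A = 63.20 m² (ratio 1).
(1−a)S·A_cross = εσ·A_surf·T⁴  ⇒  T⁴ = (1−a)S/(1σ).
T⁴ = 0.380·209/(1·5.67×10⁻⁸) = 1.401×10⁹ K⁴.
T = (1.401×10⁹)^(1/4).

T ≈ 193 K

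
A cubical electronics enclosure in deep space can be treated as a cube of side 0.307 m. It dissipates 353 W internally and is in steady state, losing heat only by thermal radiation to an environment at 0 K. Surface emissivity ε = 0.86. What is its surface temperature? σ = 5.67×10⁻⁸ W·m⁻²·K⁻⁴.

Steady state: internal power = radiated power, P = εσA T⁴.
Radiating area A = 6L² = 0.5655 m².
T⁴ = P/(εσA) = 353/(0.86·5.67×10⁻⁸·0.5655) = 1.280×10¹⁰ K⁴.
T = (1.280×10¹⁰)^(1/4).

T ≈ 336 K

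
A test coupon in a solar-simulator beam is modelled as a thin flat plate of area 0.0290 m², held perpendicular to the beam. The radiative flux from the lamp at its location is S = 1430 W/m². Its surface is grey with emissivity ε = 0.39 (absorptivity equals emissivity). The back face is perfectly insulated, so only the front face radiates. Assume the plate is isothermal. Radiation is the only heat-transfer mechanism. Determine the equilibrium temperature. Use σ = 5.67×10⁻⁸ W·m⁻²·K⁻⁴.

T ≈ 399 K

At equilibrium, absorbed power = emitted power.
Absorbing cross-section = A = 0.02900 m²; emitting surface = A = 0.02900 m² (ratio 1).
εS·A_cross = εσ·A_surf·T⁴  ⇒  T⁴ = S/(1σ)   (ε cancels).
T⁴ = 1430/(1·5.67×10⁻⁸) = 2.522×10¹⁰ K⁴.
T = (2.522×10¹⁰)^(1/4).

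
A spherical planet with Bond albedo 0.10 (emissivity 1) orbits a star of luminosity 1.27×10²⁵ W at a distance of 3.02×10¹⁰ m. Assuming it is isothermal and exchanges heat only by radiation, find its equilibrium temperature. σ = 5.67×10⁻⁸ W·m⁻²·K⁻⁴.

T ≈ 258 K

First find the stellar flux at distance d: S = L/(4πd²) = 1.27×10²⁵/(4π·(3.02×10¹⁰)²) = 1108 W/m².
For an isothermal sphere, absorbed (1−a)S·πr² = emitted σ·4πr²·T⁴, so T⁴ = (1−a)S/(4σ).
T⁴ = 0.900·1108/(4·5.67×10⁻⁸) = 4.397×10⁹ K⁴.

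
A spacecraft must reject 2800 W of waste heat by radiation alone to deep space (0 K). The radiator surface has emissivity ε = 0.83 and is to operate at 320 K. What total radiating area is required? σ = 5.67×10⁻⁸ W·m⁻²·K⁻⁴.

A ≈ 5.67 m²

P = εσA T⁴ ⇒ A = P/(εσT⁴).
T⁴ = 1.049×10¹⁰ K⁴.
A = 2800/(0.83 × 5.67×10⁻⁸ × 1.049×10¹⁰).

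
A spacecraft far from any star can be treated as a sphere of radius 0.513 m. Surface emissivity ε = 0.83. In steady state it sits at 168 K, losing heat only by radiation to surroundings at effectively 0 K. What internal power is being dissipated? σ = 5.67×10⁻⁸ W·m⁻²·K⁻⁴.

Steady state: P = εσA T⁴.
A = 4πr² = 3.307 m²; T⁴ = (168)⁴ = 7.966×10⁸ K⁴.
P = 0.83 × 5.67×10⁻⁸ × 3.307 × 7.966×10⁸.

P ≈ 124 W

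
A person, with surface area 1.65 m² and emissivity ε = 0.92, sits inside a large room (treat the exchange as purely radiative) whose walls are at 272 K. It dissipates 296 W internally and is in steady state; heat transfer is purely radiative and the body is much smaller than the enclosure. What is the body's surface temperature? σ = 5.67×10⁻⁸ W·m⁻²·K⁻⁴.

T ≈ 307 K

For a small grey body in a large enclosure, net radiated power = εσA(T⁴ − T_w⁴).
Steady state: P = εσA(T⁴ − T_w⁴) with A = 1.65 m².
T⁴ = P/(εσA) + T_w⁴ = 296/(0.92·5.67×10⁻⁸·1.650) + (272)⁴
    = 3.439×10⁹ + 5.474×10⁹ = 8.913×10⁹ K⁴.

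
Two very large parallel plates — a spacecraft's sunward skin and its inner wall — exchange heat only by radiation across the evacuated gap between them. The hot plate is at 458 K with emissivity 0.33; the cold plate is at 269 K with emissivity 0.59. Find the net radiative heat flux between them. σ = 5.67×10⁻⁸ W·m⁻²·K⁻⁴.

q ≈ 590 W/m²

For two infinite grey parallel plates, q = σ(T₁⁴ − T₂⁴)/(1/ε₁ + 1/ε₂ − 1).
T₁⁴ − T₂⁴ = 4.400×10¹⁰ − 5.236×10⁹ = 3.876×10¹⁰ K⁴.
1/ε₁ + 1/ε₂ − 1 = 3.030 + 1.695 − 1 = 3.725.
q = 5.67×10⁻⁸ × 3.876×10¹⁰ / 3.725.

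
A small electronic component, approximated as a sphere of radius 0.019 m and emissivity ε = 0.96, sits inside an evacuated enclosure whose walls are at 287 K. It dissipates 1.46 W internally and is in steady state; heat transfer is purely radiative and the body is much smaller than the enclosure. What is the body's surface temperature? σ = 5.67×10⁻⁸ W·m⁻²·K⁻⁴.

T ≈ 336 K

For a small grey body in a large enclosure, net radiated power = εσA(T⁴ − T_w⁴).
Steady state: P = εσA(T⁴ − T_w⁴) with A = 4πr² = 0.004536 m².
T⁴ = P/(εσA) + T_w⁴ = 1.46/(0.96·5.67×10⁻⁸·0.004536) + (287)⁴
    = 5.913×10⁹ + 6.785×10⁹ = 1.270×10¹⁰ K⁴.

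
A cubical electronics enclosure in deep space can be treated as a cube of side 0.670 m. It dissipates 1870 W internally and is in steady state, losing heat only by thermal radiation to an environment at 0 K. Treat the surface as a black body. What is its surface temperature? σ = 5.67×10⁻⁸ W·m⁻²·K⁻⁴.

Steady state: internal power = radiated power, P = εσA T⁴.
Radiating area A = 6L² = 2.693 m².
T⁴ = P/(εσA) = 1870/(1.0·5.67×10⁻⁸·2.693) = 1.224×10¹⁰ K⁴.
T = (1.224×10¹⁰)^(1/4).

T ≈ 333 K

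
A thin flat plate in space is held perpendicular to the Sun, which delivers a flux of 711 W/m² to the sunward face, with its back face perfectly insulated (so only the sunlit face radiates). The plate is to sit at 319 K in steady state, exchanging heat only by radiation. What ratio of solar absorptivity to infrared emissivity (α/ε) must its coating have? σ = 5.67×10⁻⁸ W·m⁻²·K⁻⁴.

α/ε ≈ 0.826

Balance: αS·A = εσ·1A·T⁴ ⇒ α/ε = σT⁴/S.
α/ε = 5.67×10⁻⁸·(319)⁴/711 = 5.67×10⁻⁸·1.036×10¹⁰/711.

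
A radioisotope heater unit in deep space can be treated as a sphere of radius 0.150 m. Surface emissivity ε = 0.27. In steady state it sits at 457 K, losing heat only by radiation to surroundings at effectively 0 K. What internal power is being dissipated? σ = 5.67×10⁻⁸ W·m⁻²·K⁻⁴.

P ≈ 189 W

Steady state: P = εσA T⁴.
A = 4πr² = 0.2827 m²; T⁴ = (457)⁴ = 4.362×10¹⁰ K⁴.
P = 0.27 × 5.67×10⁻⁸ × 0.2827 × 4.362×10¹⁰.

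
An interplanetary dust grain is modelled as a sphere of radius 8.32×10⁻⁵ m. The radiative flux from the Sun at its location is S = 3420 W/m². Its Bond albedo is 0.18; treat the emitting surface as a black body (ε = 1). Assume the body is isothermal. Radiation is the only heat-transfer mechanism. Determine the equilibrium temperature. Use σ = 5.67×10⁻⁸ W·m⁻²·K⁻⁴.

T ≈ 333 K

At equilibrium, absorbed power = emitted power.
Absorbing cross-section = πr² = 2.175×10⁻⁸ m²; emitting surface = 4πr² = 8.699×10⁻⁸ m² (ratio 4).
(1−a)S·A_cross = εσ·A_surf·T⁴  ⇒  T⁴ = (1−a)S/(4σ).
T⁴ = 0.820·3420/(4·5.67×10⁻⁸) = 1.237×10¹⁰ K⁴.
T = (1.237×10¹⁰)^(1/4).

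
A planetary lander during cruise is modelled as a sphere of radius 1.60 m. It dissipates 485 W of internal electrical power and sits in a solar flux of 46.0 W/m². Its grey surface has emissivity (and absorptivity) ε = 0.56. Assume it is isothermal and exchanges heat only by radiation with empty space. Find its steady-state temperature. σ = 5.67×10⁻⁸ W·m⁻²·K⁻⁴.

T ≈ 161 K

At steady state, absorbed solar power + internal power = radiated power.
Absorbed: α·S·A_cross = 0.56·46.0·8.042 = 207.2 W (cross-section πr²).
Total input = 207.2 + 485 = 692.2 W.
Radiated: εσ·A_surf·T⁴ with A_surf = 4πr² = 32.17 m².
T⁴ = 692.2/(0.56·5.67×10⁻⁸·32.17) = 6.776×10⁸ K⁴.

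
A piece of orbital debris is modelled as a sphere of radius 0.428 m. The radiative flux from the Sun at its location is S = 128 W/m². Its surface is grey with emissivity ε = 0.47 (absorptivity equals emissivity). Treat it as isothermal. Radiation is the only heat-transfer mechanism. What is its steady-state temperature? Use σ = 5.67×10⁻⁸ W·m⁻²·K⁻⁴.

T ≈ 154 K

At equilibrium, absorbed power = emitted power.
Absorbing cross-section = πr² = 0.5755 m²; emitting surface = 4πr² = 2.302 m² (ratio 4).
εS·A_cross = εσ·A_surf·T⁴  ⇒  T⁴ = S/(4σ)   (ε cancels).
T⁴ = 128/(4·5.67×10⁻⁸) = 5.644×10⁸ K⁴.
T = (5.644×10⁸)^(1/4).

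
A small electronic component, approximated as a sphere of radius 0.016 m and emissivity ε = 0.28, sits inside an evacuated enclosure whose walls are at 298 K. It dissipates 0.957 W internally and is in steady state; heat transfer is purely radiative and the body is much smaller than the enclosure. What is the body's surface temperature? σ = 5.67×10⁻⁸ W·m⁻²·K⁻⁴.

T ≈ 404 K

For a small grey body in a large enclosure, net radiated power = εσA(T⁴ − T_w⁴).
Steady state: P = εσA(T⁴ − T_w⁴) with A = 4πr² = 0.003217 m².
T⁴ = P/(εσA) + T_w⁴ = 0.957/(0.28·5.67×10⁻⁸·0.003217) + (298)⁴
    = 1.874×10¹⁰ + 7.886×10⁹ = 2.662×10¹⁰ K⁴.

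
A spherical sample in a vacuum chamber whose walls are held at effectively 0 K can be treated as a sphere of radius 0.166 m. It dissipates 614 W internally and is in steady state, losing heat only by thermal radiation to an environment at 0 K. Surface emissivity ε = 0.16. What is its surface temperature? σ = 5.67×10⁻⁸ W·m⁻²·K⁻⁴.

T ≈ 665 K

Steady state: internal power = radiated power, P = εσA T⁴.
Radiating area A = 4πr² = 0.3463 m².
T⁴ = P/(εσA) = 614/(0.16·5.67×10⁻⁸·0.3463) = 1.955×10¹¹ K⁴.
T = (1.955×10¹¹)^(1/4).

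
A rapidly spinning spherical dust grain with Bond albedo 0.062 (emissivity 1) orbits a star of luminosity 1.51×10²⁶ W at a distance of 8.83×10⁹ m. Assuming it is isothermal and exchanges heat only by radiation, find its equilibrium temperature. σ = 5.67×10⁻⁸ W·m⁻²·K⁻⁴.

First find the stellar flux at distance d: S = L/(4πd²) = 1.51×10²⁶/(4π·(8.83×10⁹)²) = 1.541×10⁵ W/m².
For an isothermal sphere, absorbed (1−a)S·πr² = emitted σ·4πr²·T⁴, so T⁴ = (1−a)S/(4σ).
T⁴ = 0.938·1.541×10⁵/(4·5.67×10⁻⁸) = 6.374×10¹¹ K⁴.

T ≈ 894 K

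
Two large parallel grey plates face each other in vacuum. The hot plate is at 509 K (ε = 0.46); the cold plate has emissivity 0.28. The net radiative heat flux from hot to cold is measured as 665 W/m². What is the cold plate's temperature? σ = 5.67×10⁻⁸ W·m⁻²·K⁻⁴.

T₂ ≈ 327 K

q = σ(T₁⁴ − T₂⁴)/(1/ε₁ + 1/ε₂ − 1); denominator = 4.745.
T₂⁴ = T₁⁴ − q·(1/ε₁+1/ε₂−1)/σ = 6.712×10¹⁰ − 665·4.745/5.67×10⁻⁸
    = 1.147×10¹⁰ K⁴.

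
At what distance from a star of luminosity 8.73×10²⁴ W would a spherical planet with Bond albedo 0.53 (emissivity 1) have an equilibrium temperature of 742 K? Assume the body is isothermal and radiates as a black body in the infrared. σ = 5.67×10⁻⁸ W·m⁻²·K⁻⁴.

d ≈ 2.18×10⁹ m

For an isothermal black-emitting sphere, (1−a)S·πr² = σ·4πr²·T⁴ ⇒ S = 4σT⁴/(1−a).
S = 4·5.67×10⁻⁸·(742)⁴/0.470 = 1.463×10⁵ W/m².
Flux falls as S = L/(4πd²), so d = √(L/(4πS)) = √(8.73×10²⁴/(4π·1.463×10⁵)).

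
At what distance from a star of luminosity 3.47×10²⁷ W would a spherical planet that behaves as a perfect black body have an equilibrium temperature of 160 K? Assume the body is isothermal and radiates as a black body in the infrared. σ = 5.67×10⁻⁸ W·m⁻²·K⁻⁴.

For an isothermal black-emitting sphere, (1−a)S·πr² = σ·4πr²·T⁴ ⇒ S = 4σT⁴/(1−a).
S = 4·5.67×10⁻⁸·(160)⁴/1.00 = 148.6 W/m².
Flux falls as S = L/(4πd²), so d = √(L/(4πS)) = √(3.47×10²⁷/(4π·148.6)).

d ≈ 1.36×10¹² m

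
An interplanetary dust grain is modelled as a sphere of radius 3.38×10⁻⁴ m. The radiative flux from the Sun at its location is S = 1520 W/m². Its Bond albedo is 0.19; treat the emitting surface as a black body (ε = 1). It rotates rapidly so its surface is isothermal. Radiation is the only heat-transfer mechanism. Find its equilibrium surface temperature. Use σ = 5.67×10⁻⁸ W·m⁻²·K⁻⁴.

T ≈ 271 K

At equilibrium, absorbed power = emitted power.
Absorbing cross-section = πr² = 3.589×10⁻⁷ m²; emitting surface = 4πr² = 1.436×10⁻⁶ m² (ratio 4).
(1−a)S·A_cross = εσ·A_surf·T⁴  ⇒  T⁴ = (1−a)S/(4σ).
T⁴ = 0.810·1520/(4·5.67×10⁻⁸) = 5.429×10⁹ K⁴.
T = (5.429×10⁹)^(1/4).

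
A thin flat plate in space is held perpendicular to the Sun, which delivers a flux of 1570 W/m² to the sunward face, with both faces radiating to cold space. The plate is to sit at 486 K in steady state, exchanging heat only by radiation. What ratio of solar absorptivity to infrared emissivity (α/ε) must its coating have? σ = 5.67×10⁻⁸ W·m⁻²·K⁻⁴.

α/ε ≈ 4.03

Balance: αS·A = εσ·2A·T⁴ ⇒ α/ε = 2σT⁴/S.
α/ε = 2·5.67×10⁻⁸·(486)⁴/1570 = 2·5.67×10⁻⁸·5.579×10¹⁰/1570.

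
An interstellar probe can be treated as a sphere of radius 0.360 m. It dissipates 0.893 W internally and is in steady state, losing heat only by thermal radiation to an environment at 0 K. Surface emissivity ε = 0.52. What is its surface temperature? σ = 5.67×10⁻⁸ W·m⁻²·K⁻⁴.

T ≈ 65.7 K

Steady state: internal power = radiated power, P = εσA T⁴.
Radiating area A = 4πr² = 1.629 m².
T⁴ = P/(εσA) = 0.893/(0.52·5.67×10⁻⁸·1.629) = 1.860×10⁷ K⁴.
T = (1.860×10⁷)^(1/4).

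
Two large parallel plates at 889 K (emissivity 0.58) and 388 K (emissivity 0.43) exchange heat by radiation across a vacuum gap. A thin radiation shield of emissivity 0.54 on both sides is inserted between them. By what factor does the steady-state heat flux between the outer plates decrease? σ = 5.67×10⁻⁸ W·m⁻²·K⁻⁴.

factor ≈ 1.89

Without shield: q₀ = σΔ(T⁴)/(1/ε₁+1/ε₂−1) with denominator 3.050.
With shield the two gaps are in series; the resistances add: (1/ε₁+1/ε_s−1)+(1/ε_s+1/ε₂−1) = 2.576+3.177 = 5.753.
Heat-flux ratio q₀/q = 5.753/3.050.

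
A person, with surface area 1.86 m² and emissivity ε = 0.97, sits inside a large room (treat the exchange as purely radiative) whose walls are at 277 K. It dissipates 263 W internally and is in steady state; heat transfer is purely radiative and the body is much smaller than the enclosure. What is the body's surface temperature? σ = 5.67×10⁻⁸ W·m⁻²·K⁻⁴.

T ≈ 303 K

For a small grey body in a large enclosure, net radiated power = εσA(T⁴ − T_w⁴).
Steady state: P = εσA(T⁴ − T_w⁴) with A = 1.86 m².
T⁴ = P/(εσA) + T_w⁴ = 263/(0.97·5.67×10⁻⁸·1.860) + (277)⁴
    = 2.571×10⁹ + 5.887×10⁹ = 8.458×10⁹ K⁴.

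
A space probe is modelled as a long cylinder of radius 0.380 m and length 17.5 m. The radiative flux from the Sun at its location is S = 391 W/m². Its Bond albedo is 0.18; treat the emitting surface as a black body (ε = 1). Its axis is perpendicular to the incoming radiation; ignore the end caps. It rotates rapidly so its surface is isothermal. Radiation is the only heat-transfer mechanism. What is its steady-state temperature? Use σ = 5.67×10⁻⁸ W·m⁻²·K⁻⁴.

At equilibrium, absorbed power = emitted power.
Absorbing cross-section = 2rL = 13.30 m²; emitting surface = 2πrL = 41.78 m² (ratio π).
(1−a)S·A_cross = εσ·A_surf·T⁴  ⇒  T⁴ = (1−a)S/(πσ).
T⁴ = 0.820·391/(π·5.67×10⁻⁸) = 1.800×10⁹ K⁴.
T = (1.800×10⁹)^(1/4).

T ≈ 206 K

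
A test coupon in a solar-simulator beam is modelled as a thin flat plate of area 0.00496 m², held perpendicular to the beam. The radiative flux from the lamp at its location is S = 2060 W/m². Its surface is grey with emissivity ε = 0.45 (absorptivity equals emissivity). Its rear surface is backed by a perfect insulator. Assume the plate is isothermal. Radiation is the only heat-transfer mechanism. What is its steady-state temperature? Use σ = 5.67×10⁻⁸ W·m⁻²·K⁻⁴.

At equilibrium, absorbed power = emitted power.
Absorbing cross-section = A = 0.004960 m²; emitting surface = A = 0.004960 m² (ratio 1).
εS·A_cross = εσ·A_surf·T⁴  ⇒  T⁴ = S/(1σ)   (ε cancels).
T⁴ = 2060/(1·5.67×10⁻⁸) = 3.633×10¹⁰ K⁴.
T = (3.633×10¹⁰)^(1/4).

T ≈ 437 K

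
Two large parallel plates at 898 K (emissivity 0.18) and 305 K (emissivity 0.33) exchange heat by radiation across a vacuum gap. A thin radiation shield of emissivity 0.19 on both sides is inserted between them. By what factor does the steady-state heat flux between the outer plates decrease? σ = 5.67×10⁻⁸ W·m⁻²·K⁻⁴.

factor ≈ 2.26

Without shield: q₀ = σΔ(T⁴)/(1/ε₁+1/ε₂−1) with denominator 7.586.
With shield the two gaps are in series; the resistances add: (1/ε₁+1/ε_s−1)+(1/ε_s+1/ε₂−1) = 9.819+7.293 = 17.11.
Heat-flux ratio q₀/q = 17.11/7.586.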